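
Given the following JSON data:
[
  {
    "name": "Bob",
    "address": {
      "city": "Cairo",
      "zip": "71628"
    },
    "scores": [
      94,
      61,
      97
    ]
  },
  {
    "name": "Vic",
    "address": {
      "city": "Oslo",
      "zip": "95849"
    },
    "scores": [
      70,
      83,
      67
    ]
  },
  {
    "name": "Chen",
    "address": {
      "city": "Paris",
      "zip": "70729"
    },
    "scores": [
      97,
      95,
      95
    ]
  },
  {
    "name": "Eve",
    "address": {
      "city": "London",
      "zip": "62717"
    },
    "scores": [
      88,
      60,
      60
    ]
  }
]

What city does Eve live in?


Path: records[3].address.city
Value: London

ANSWER: London


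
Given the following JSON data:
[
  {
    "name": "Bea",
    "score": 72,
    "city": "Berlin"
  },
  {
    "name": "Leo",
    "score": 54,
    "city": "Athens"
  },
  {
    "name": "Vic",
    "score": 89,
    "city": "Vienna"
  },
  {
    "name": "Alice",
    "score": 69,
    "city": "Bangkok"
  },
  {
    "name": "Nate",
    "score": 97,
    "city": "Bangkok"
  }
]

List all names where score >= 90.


Filtering records where score >= 90:
  Bea (score=72) -> no
  Leo (score=54) -> no
  Vic (score=89) -> no
  Alice (score=69) -> no
  Nate (score=97) -> YES


ANSWER: Nate


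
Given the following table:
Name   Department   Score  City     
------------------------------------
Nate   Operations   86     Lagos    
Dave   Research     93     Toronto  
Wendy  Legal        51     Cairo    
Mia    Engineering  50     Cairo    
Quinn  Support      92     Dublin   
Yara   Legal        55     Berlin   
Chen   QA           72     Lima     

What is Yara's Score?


Row 6: Yara
Score = 55

ANSWER: 55


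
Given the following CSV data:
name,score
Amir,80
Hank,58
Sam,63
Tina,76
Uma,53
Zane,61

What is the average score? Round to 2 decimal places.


Scores: 80, 58, 63, 76, 53, 61
Sum = 391
Count = 6
Average = 391 / 6 = 65.17

ANSWER: 65.17


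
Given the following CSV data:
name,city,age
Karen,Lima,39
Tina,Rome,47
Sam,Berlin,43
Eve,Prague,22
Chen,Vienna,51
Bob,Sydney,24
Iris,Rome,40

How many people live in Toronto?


Scanning city column for 'Toronto':
Total matches: 0

ANSWER: 0


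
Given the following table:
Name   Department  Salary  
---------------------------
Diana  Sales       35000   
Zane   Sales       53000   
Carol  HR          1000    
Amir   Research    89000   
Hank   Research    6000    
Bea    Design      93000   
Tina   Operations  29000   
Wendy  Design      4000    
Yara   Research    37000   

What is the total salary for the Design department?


Design department members:
  Bea: 93000
  Wendy: 4000
Total = 93000 + 4000 = 97000

ANSWER: 97000


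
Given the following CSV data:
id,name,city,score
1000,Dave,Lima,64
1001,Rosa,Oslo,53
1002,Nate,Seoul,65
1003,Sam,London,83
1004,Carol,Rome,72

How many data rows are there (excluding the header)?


Counting rows (excluding header):
Header: id,name,city,score
Data rows: 5

ANSWER: 5


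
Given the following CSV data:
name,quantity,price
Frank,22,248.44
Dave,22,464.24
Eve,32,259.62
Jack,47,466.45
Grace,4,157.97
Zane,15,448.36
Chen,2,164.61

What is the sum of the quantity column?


Values in 'quantity' column:
  Row 1: 22
  Row 2: 22
  Row 3: 32
  Row 4: 47
  Row 5: 4
  Row 6: 15
  Row 7: 2
Sum = 22 + 22 + 32 + 47 + 4 + 15 + 2 = 144

ANSWER: 144


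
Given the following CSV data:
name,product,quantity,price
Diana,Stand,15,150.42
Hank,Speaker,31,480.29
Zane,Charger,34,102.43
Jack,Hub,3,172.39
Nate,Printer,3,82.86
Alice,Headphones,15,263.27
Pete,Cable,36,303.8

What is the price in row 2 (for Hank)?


Row 2: Hank
Column 'price' = 480.29

ANSWER: 480.29


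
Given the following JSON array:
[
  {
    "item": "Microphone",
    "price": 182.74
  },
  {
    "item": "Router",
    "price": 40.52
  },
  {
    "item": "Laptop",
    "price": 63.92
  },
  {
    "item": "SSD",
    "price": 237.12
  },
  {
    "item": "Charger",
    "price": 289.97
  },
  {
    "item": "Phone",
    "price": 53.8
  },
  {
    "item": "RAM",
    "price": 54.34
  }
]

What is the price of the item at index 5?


Array index 5 -> Phone
price = 53.8

ANSWER: 53.8


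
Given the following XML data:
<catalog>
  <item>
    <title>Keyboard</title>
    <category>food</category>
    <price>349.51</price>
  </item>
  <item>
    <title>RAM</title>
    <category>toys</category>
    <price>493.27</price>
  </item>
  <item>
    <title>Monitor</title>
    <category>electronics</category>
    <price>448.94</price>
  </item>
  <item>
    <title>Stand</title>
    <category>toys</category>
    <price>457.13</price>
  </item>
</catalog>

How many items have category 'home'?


Scanning <item> elements for <category>home</category>:
Count: 0

ANSWER: 0


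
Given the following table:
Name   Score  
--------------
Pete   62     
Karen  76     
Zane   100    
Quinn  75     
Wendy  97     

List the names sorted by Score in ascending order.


Sorting by Score (ascending):
  Pete: 62
  Quinn: 75
  Karen: 76
  Wendy: 97
  Zane: 100


ANSWER: Pete, Quinn, Karen, Wendy, Zane


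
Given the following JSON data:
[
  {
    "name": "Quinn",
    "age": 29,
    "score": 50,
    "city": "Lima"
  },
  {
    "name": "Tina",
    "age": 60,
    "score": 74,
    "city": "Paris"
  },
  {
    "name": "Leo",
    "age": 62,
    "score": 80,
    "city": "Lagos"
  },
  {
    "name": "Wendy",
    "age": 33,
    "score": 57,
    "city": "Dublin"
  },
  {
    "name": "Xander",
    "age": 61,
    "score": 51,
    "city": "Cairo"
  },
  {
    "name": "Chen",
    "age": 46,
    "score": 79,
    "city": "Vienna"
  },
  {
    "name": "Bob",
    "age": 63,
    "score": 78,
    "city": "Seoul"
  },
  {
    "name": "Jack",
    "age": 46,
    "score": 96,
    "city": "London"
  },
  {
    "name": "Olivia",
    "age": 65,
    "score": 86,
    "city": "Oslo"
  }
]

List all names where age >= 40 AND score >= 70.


Checking both conditions:
  Quinn (age=29, score=50) -> no
  Tina (age=60, score=74) -> YES
  Leo (age=62, score=80) -> YES
  Wendy (age=33, score=57) -> no
  Xander (age=61, score=51) -> no
  Chen (age=46, score=79) -> YES
  Bob (age=63, score=78) -> YES
  Jack (age=46, score=96) -> YES
  Olivia (age=65, score=86) -> YES


ANSWER: Tina, Leo, Chen, Bob, Jack, Olivia


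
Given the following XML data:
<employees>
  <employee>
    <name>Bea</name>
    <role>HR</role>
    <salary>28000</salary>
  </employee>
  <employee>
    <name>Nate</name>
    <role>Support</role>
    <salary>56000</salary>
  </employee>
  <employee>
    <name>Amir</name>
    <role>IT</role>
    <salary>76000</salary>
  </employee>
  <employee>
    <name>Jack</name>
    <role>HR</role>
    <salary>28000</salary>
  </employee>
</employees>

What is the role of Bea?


Searching for <employee> with <name>Bea</name>
Found at position 1
<role>HR</role>

ANSWER: HR


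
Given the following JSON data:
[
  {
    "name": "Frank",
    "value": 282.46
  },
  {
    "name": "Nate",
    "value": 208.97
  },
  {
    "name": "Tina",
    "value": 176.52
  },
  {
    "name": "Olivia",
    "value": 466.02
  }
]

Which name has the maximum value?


Comparing values:
  Frank: 282.46
  Nate: 208.97
  Tina: 176.52
  Olivia: 466.02
Maximum: Olivia (466.02)

ANSWER: Olivia


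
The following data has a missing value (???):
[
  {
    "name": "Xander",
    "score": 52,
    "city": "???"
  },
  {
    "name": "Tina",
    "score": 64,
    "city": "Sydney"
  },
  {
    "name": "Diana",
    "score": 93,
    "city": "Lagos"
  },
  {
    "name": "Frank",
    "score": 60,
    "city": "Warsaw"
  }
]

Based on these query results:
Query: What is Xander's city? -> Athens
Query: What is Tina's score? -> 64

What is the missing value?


The missing value is Xander's city
From query: Xander's city = Athens

ANSWER: Athens


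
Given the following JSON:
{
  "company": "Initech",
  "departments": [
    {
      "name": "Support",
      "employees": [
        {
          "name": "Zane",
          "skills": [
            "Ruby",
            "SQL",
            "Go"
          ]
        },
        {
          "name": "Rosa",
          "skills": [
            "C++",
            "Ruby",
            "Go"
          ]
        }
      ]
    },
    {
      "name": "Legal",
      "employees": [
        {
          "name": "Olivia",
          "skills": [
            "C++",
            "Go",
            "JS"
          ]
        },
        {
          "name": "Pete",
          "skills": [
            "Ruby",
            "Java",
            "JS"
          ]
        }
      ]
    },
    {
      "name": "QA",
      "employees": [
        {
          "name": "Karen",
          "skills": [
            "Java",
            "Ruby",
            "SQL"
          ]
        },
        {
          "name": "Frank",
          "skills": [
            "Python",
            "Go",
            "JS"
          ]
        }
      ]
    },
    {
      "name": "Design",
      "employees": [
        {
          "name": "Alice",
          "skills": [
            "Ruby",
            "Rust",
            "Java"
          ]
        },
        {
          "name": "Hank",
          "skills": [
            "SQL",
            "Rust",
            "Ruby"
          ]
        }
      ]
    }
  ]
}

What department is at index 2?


Path: departments[2].name
Value: QA

ANSWER: QA


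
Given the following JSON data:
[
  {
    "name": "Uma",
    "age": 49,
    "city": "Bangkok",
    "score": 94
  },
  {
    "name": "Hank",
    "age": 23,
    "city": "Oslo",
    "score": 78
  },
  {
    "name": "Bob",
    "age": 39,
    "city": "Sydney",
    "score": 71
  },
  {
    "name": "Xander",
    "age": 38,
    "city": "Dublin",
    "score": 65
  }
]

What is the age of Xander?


Looking up record where name = Xander
Record index: 3
Field 'age' = 38

ANSWER: 38


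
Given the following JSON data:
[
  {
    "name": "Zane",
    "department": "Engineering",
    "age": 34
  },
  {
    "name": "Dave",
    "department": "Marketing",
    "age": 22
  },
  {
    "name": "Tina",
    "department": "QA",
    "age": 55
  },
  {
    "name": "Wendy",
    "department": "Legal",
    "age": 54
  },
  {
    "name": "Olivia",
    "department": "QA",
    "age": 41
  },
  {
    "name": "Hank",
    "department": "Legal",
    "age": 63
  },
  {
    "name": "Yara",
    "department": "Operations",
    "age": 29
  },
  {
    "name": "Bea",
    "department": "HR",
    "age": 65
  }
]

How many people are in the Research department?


Scanning records for department = Research
  No matches found
Count: 0

ANSWER: 0


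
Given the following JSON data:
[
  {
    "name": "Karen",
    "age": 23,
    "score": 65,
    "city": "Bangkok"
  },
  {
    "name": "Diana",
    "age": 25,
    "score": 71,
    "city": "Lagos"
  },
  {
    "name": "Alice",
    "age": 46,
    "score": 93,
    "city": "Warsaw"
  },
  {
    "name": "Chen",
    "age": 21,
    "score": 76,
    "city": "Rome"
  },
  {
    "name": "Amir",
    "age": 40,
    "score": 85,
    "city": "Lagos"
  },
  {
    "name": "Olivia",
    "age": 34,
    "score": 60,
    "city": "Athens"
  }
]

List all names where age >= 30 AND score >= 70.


Checking both conditions:
  Karen (age=23, score=65) -> no
  Diana (age=25, score=71) -> no
  Alice (age=46, score=93) -> YES
  Chen (age=21, score=76) -> no
  Amir (age=40, score=85) -> YES
  Olivia (age=34, score=60) -> no


ANSWER: Alice, Amir


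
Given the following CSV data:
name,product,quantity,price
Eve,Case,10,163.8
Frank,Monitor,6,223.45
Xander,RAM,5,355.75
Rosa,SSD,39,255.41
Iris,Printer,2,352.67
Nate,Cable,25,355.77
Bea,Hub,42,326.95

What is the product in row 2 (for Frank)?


Row 2: Frank
Column 'product' = Monitor

ANSWER: Monitor


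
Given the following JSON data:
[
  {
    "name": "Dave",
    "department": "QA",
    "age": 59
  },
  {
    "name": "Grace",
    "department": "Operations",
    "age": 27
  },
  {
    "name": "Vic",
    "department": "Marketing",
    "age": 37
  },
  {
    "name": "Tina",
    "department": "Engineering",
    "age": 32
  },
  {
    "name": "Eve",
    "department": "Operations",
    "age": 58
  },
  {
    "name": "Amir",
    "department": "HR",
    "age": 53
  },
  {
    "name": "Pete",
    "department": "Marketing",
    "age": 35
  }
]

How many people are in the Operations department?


Scanning records for department = Operations
  Record 1: Grace
  Record 4: Eve
Count: 2

ANSWER: 2


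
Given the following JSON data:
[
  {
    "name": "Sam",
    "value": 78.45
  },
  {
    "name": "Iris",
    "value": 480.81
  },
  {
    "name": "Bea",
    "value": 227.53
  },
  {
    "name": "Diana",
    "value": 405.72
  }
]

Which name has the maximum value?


Comparing values:
  Sam: 78.45
  Iris: 480.81
  Bea: 227.53
  Diana: 405.72
Maximum: Iris (480.81)

ANSWER: Iris


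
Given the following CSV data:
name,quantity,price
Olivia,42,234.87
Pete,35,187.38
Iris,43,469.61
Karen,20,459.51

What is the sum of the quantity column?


Values in 'quantity' column:
  Row 1: 42
  Row 2: 35
  Row 3: 43
  Row 4: 20
Sum = 42 + 35 + 43 + 20 = 140

ANSWER: 140


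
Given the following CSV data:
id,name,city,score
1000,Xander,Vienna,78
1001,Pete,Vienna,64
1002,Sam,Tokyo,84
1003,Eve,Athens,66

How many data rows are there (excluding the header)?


Counting rows (excluding header):
Header: id,name,city,score
Data rows: 4

ANSWER: 4


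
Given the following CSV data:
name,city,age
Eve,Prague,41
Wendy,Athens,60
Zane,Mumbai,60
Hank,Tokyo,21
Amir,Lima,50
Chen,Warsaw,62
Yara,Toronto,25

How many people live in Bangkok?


Scanning city column for 'Bangkok':
Total matches: 0

ANSWER: 0


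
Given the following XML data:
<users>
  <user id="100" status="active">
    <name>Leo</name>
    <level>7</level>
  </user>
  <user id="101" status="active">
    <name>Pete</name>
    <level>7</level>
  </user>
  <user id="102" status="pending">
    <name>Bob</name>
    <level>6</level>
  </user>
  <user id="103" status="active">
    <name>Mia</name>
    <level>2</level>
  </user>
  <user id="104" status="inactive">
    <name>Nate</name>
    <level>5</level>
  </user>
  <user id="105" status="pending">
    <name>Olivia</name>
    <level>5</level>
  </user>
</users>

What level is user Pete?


Finding user: Pete
<level>7</level>

ANSWER: 7


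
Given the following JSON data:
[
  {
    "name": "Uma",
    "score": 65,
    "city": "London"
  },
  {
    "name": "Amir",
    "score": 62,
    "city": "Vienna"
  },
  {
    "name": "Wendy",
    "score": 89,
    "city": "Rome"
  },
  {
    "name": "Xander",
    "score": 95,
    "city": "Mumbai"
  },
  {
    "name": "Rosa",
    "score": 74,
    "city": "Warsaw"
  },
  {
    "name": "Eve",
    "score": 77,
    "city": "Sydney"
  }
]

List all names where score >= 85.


Filtering records where score >= 85:
  Uma (score=65) -> no
  Amir (score=62) -> no
  Wendy (score=89) -> YES
  Xander (score=95) -> YES
  Rosa (score=74) -> no
  Eve (score=77) -> no


ANSWER: Wendy, Xander


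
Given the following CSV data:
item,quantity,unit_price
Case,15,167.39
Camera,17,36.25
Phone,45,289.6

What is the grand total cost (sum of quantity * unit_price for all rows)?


Computing row totals:
  Case: 15 * 167.39 = 2510.85
  Camera: 17 * 36.25 = 616.25
  Phone: 45 * 289.6 = 13032.0
Grand total = 2510.85 + 616.25 + 13032.0 = 16159.1

ANSWER: 16159.1


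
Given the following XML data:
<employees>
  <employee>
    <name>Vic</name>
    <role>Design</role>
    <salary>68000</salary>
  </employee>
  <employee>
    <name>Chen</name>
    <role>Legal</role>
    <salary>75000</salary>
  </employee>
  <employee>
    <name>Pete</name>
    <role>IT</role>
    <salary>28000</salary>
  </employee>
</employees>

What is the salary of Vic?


Searching for <employee> with <name>Vic</name>
Found at position 1
<salary>68000</salary>

ANSWER: 68000


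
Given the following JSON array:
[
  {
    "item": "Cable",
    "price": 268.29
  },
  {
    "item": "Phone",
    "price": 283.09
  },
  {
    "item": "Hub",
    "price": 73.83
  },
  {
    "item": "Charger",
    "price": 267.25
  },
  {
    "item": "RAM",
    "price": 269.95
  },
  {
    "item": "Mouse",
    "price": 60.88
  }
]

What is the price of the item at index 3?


Array index 3 -> Charger
price = 267.25

ANSWER: 267.25


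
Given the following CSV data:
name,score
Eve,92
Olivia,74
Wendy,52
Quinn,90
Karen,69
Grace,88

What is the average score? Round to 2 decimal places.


Scores: 92, 74, 52, 90, 69, 88
Sum = 465
Count = 6
Average = 465 / 6 = 77.50

ANSWER: 77.50


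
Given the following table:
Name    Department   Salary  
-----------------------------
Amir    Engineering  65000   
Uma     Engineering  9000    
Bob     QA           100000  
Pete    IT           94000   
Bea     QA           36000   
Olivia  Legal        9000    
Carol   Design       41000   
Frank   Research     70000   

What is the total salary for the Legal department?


Legal department members:
  Olivia: 9000
Total = 9000 = 9000

ANSWER: 9000


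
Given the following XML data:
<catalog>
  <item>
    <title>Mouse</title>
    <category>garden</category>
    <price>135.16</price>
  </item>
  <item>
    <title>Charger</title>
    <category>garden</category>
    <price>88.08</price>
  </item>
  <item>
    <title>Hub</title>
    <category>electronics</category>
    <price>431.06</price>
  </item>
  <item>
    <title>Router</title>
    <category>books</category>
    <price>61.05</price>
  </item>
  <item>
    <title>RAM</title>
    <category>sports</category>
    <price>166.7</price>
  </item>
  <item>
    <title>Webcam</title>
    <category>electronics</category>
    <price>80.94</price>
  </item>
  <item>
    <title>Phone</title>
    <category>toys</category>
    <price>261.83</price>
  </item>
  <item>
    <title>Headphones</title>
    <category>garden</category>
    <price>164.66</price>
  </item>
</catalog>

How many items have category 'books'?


Scanning <item> elements for <category>books</category>:
  Item 4: Router -> MATCH
Count: 1

ANSWER: 1


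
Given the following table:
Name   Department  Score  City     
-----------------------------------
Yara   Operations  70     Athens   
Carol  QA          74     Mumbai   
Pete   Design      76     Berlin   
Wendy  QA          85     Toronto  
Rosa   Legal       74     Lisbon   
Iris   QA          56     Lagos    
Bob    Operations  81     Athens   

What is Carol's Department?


Row 2: Carol
Department = QA

ANSWER: QA


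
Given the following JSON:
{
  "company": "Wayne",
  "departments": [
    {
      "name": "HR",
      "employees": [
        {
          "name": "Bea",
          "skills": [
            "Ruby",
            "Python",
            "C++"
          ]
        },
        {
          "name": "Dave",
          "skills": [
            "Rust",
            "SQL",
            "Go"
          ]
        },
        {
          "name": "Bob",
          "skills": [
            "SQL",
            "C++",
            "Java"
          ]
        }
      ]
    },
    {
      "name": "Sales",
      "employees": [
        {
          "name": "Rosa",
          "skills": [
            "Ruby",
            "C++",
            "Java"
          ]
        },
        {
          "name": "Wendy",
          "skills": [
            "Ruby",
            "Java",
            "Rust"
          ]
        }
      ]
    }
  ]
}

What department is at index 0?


Path: departments[0].name
Value: HR

ANSWER: HR


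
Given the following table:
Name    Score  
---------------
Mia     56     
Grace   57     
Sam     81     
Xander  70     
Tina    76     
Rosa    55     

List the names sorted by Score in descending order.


Sorting by Score (descending):
  Sam: 81
  Tina: 76
  Xander: 70
  Grace: 57
  Mia: 56
  Rosa: 55


ANSWER: Sam, Tina, Xander, Grace, Mia, Rosa


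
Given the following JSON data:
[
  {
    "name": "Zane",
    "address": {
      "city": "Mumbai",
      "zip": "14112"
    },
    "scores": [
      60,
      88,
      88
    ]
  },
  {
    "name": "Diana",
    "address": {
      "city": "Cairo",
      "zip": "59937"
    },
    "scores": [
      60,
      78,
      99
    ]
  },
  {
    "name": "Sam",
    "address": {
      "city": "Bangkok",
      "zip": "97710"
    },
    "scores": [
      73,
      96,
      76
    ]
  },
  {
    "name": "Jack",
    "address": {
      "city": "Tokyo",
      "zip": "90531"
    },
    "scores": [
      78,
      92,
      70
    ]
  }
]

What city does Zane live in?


Path: records[0].address.city
Value: Mumbai

ANSWER: Mumbai


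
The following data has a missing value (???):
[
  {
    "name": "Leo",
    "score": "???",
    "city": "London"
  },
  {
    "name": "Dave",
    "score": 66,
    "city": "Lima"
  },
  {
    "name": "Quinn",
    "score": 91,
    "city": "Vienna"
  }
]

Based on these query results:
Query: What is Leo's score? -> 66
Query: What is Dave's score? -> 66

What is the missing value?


The missing value is Leo's score
From query: Leo's score = 66

ANSWER: 66


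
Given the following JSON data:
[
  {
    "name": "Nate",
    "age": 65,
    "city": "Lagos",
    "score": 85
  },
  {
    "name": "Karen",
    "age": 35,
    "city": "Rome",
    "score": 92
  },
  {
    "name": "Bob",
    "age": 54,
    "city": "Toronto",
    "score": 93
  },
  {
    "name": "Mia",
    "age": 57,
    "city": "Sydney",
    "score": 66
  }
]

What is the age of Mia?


Looking up record where name = Mia
Record index: 3
Field 'age' = 57

ANSWER: 57


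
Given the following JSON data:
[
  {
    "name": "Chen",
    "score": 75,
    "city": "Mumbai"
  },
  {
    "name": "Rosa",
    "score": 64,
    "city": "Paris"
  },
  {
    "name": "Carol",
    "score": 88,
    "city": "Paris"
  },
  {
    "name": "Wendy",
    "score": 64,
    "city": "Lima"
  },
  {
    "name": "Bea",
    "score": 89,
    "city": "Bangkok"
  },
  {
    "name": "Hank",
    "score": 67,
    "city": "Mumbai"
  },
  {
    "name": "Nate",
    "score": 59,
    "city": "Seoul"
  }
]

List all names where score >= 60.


Filtering records where score >= 60:
  Chen (score=75) -> YES
  Rosa (score=64) -> YES
  Carol (score=88) -> YES
  Wendy (score=64) -> YES
  Bea (score=89) -> YES
  Hank (score=67) -> YES
  Nate (score=59) -> no


ANSWER: Chen, Rosa, Carol, Wendy, Bea, Hank


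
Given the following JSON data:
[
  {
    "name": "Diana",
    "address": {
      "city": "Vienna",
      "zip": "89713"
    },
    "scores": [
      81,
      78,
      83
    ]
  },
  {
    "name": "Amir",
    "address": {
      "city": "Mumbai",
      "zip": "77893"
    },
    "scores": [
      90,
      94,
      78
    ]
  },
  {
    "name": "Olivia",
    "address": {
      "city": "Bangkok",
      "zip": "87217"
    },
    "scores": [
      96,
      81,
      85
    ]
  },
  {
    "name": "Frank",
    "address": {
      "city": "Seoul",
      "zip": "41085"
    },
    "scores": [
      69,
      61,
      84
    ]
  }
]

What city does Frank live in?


Path: records[3].address.city
Value: Seoul

ANSWER: Seoul


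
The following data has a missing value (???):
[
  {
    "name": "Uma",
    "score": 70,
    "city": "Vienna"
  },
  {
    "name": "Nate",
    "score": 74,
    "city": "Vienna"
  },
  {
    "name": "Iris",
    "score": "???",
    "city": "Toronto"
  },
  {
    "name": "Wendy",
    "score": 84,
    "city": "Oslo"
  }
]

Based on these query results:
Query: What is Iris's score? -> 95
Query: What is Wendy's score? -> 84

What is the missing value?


The missing value is Iris's score
From query: Iris's score = 95

ANSWER: 95


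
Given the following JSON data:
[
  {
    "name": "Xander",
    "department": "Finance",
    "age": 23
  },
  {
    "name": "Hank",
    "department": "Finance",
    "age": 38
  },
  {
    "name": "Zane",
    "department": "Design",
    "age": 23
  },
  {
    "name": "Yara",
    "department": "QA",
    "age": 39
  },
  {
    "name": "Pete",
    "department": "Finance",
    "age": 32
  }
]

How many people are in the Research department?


Scanning records for department = Research
  No matches found
Count: 0

ANSWER: 0


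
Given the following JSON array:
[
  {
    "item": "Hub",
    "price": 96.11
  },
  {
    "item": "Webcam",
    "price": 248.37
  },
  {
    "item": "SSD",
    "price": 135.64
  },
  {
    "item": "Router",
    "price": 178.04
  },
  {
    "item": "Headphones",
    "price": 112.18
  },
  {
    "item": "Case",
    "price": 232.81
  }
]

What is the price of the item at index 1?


Array index 1 -> Webcam
price = 248.37

ANSWER: 248.37


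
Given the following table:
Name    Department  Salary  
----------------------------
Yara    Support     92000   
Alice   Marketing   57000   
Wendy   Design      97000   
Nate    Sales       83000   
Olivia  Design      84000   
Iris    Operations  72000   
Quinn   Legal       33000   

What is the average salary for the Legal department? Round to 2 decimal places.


Legal department members:
  Quinn: 33000
Sum = 33000
Count = 1
Average = 33000 / 1 = 33000.00

ANSWER: 33000.00


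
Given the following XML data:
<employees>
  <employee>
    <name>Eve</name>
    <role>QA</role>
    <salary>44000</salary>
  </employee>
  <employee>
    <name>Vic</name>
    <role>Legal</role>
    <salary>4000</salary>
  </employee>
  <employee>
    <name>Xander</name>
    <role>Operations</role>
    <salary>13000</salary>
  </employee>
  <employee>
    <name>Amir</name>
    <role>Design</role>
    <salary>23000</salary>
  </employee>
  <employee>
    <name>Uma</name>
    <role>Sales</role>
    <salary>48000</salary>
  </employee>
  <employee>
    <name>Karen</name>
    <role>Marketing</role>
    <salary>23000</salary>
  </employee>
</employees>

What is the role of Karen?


Searching for <employee> with <name>Karen</name>
Found at position 6
<role>Marketing</role>

ANSWER: Marketing


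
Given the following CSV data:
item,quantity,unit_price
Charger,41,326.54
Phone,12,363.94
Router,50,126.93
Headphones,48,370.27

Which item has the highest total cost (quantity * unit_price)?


Computing row totals:
  Charger: 13388.14
  Phone: 4367.28
  Router: 6346.5
  Headphones: 17772.96
Maximum: Headphones (17772.96)

ANSWER: Headphones


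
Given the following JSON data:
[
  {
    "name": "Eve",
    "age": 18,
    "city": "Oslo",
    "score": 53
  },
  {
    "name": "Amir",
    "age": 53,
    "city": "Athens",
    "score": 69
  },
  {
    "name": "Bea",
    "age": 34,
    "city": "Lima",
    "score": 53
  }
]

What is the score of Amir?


Looking up record where name = Amir
Record index: 1
Field 'score' = 69

ANSWER: 69


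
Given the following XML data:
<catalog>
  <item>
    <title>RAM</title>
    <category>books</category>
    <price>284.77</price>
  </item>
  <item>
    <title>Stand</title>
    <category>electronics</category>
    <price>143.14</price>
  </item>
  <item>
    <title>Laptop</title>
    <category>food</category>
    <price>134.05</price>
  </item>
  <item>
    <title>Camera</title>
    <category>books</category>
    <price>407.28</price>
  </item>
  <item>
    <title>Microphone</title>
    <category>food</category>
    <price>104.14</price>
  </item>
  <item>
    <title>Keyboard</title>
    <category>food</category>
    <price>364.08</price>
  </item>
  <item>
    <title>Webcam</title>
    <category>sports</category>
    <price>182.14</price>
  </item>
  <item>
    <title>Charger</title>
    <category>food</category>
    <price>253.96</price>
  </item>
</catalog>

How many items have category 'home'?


Scanning <item> elements for <category>home</category>:
Count: 0

ANSWER: 0


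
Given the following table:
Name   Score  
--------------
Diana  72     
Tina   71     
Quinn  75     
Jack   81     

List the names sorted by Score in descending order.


Sorting by Score (descending):
  Jack: 81
  Quinn: 75
  Diana: 72
  Tina: 71


ANSWER: Jack, Quinn, Diana, Tina


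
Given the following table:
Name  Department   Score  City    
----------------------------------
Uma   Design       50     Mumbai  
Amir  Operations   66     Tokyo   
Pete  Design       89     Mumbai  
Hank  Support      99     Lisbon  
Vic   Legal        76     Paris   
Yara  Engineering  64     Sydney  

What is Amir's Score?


Row 2: Amir
Score = 66

ANSWER: 66


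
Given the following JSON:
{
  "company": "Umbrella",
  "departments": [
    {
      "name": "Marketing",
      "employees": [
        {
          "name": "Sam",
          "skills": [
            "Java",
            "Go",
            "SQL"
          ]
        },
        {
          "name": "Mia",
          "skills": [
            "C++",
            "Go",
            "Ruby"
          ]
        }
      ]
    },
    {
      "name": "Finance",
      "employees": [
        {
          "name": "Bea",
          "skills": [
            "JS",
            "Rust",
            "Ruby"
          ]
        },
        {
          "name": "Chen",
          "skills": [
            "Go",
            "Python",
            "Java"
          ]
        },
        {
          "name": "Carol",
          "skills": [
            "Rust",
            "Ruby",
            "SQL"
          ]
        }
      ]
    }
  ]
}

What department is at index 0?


Path: departments[0].name
Value: Marketing

ANSWER: Marketing


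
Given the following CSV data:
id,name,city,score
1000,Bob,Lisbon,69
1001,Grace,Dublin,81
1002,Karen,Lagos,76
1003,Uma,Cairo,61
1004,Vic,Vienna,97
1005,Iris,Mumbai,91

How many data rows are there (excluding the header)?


Counting rows (excluding header):
Header: id,name,city,score
Data rows: 6

ANSWER: 6


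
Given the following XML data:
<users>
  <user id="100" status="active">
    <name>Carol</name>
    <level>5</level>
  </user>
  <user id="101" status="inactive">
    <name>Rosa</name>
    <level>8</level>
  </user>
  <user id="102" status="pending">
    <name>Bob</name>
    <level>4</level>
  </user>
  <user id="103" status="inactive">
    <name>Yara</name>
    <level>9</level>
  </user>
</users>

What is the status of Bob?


Finding user with name = Bob
user id="102" status="pending"

ANSWER: pending


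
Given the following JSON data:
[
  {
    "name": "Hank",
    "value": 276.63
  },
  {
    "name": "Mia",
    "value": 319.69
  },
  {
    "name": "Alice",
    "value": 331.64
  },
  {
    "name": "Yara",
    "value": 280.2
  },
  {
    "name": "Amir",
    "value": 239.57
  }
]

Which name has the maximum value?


Comparing values:
  Hank: 276.63
  Mia: 319.69
  Alice: 331.64
  Yara: 280.2
  Amir: 239.57
Maximum: Alice (331.64)

ANSWER: Alice


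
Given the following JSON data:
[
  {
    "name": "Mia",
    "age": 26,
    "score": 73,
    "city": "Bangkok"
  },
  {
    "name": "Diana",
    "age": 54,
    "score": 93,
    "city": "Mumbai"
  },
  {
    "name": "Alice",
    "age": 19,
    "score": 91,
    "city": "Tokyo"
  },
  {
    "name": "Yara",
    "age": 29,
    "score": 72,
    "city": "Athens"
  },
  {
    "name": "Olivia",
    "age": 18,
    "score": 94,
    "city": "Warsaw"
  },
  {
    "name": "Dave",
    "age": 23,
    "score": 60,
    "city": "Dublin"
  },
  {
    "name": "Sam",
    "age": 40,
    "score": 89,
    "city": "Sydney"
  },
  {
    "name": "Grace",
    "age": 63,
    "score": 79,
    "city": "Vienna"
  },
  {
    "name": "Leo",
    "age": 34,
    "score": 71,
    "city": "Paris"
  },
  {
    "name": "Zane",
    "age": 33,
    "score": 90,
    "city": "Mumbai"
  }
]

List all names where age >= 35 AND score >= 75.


Checking both conditions:
  Mia (age=26, score=73) -> no
  Diana (age=54, score=93) -> YES
  Alice (age=19, score=91) -> no
  Yara (age=29, score=72) -> no
  Olivia (age=18, score=94) -> no
  Dave (age=23, score=60) -> no
  Sam (age=40, score=89) -> YES
  Grace (age=63, score=79) -> YES
  Leo (age=34, score=71) -> no
  Zane (age=33, score=90) -> no


ANSWER: Diana, Sam, Grace


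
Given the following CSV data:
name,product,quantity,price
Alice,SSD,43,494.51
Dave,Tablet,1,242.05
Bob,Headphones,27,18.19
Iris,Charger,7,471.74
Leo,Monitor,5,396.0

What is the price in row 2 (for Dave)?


Row 2: Dave
Column 'price' = 242.05

ANSWER: 242.05


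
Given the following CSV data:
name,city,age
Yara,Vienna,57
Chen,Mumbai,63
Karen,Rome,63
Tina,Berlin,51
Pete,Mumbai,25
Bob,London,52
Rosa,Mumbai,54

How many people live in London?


Scanning city column for 'London':
  Row 6: Bob -> MATCH
Total matches: 1

ANSWER: 1


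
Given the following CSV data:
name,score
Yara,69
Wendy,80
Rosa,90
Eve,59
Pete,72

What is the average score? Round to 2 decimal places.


Scores: 69, 80, 90, 59, 72
Sum = 370
Count = 5
Average = 370 / 5 = 74.00

ANSWER: 74.00


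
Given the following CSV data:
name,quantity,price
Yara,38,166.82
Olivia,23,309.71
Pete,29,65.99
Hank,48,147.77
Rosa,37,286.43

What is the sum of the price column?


Values in 'price' column:
  Row 1: 166.82
  Row 2: 309.71
  Row 3: 65.99
  Row 4: 147.77
  Row 5: 286.43
Sum = 166.82 + 309.71 + 65.99 + 147.77 + 286.43 = 976.72

ANSWER: 976.72


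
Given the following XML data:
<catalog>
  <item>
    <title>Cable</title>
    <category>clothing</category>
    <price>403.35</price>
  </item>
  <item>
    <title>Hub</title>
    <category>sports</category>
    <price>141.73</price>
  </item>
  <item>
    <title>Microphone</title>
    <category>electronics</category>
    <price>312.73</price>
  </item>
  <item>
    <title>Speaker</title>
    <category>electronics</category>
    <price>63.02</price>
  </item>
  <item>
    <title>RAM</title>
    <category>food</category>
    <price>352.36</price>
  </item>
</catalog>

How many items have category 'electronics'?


Scanning <item> elements for <category>electronics</category>:
  Item 3: Microphone -> MATCH
  Item 4: Speaker -> MATCH
Count: 2

ANSWER: 2


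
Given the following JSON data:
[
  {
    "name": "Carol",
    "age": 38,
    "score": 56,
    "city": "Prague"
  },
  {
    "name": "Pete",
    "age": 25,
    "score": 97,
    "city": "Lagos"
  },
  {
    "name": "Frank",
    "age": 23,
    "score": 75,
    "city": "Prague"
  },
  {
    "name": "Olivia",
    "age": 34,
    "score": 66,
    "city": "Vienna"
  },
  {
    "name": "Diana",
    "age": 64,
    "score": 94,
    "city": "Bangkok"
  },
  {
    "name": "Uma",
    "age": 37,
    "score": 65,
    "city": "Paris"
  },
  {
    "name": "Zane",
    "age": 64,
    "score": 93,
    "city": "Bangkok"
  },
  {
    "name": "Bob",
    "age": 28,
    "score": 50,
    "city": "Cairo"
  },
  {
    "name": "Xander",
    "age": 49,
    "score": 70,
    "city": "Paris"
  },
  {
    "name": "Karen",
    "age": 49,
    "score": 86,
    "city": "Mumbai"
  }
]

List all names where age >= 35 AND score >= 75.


Checking both conditions:
  Carol (age=38, score=56) -> no
  Pete (age=25, score=97) -> no
  Frank (age=23, score=75) -> no
  Olivia (age=34, score=66) -> no
  Diana (age=64, score=94) -> YES
  Uma (age=37, score=65) -> no
  Zane (age=64, score=93) -> YES
  Bob (age=28, score=50) -> no
  Xander (age=49, score=70) -> no
  Karen (age=49, score=86) -> YES


ANSWER: Diana, Zane, Karen


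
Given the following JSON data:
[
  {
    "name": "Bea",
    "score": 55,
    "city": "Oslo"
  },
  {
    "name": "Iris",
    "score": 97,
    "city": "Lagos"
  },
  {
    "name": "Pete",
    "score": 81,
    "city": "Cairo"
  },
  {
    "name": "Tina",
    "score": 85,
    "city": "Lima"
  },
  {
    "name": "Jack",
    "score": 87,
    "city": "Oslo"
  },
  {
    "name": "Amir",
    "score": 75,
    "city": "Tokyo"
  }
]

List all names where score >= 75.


Filtering records where score >= 75:
  Bea (score=55) -> no
  Iris (score=97) -> YES
  Pete (score=81) -> YES
  Tina (score=85) -> YES
  Jack (score=87) -> YES
  Amir (score=75) -> YES


ANSWER: Iris, Pete, Tina, Jack, Amir


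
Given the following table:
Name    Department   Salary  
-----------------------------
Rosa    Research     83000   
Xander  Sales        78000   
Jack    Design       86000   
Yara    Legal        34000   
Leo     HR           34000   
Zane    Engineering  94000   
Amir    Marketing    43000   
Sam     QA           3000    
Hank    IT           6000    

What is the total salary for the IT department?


IT department members:
  Hank: 6000
Total = 6000 = 6000

ANSWER: 6000


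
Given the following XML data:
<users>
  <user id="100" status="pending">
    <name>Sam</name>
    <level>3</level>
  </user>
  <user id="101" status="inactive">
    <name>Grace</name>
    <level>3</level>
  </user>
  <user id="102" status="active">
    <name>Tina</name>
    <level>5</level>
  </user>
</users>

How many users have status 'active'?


Counting users with status='active':
  Tina (id=102) -> MATCH
Count: 1

ANSWER: 1


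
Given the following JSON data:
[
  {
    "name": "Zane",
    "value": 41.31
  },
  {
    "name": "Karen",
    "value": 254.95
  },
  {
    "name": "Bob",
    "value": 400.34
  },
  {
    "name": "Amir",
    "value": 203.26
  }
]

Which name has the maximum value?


Comparing values:
  Zane: 41.31
  Karen: 254.95
  Bob: 400.34
  Amir: 203.26
Maximum: Bob (400.34)

ANSWER: Bob


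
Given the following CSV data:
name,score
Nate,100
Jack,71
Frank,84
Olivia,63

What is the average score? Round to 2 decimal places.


Scores: 100, 71, 84, 63
Sum = 318
Count = 4
Average = 318 / 4 = 79.50

ANSWER: 79.50


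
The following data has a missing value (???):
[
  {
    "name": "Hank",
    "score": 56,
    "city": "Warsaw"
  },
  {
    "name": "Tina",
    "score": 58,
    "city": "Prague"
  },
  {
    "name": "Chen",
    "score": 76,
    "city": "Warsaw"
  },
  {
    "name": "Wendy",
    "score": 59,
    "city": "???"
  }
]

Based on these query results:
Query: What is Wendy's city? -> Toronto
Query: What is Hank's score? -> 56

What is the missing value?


The missing value is Wendy's city
From query: Wendy's city = Toronto

ANSWER: Toronto


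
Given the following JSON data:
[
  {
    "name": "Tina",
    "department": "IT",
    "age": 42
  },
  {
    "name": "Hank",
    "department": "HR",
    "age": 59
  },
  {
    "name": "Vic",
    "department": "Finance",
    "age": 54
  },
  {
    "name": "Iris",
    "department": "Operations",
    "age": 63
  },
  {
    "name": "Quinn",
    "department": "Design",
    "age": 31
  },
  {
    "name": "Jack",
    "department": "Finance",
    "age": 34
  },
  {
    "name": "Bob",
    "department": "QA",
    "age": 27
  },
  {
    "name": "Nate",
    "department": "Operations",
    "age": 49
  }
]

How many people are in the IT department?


Scanning records for department = IT
  Record 0: Tina
Count: 1

ANSWER: 1


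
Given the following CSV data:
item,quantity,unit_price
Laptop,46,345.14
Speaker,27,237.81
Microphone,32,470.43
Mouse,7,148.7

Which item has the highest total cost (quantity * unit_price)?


Computing row totals:
  Laptop: 15876.44
  Speaker: 6420.87
  Microphone: 15053.76
  Mouse: 1040.9
Maximum: Laptop (15876.44)

ANSWER: Laptop


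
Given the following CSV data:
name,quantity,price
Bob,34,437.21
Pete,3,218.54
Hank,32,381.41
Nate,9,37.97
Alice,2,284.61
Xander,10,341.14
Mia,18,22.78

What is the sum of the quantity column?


Values in 'quantity' column:
  Row 1: 34
  Row 2: 3
  Row 3: 32
  Row 4: 9
  Row 5: 2
  Row 6: 10
  Row 7: 18
Sum = 34 + 3 + 32 + 9 + 2 + 10 + 18 = 108

ANSWER: 108


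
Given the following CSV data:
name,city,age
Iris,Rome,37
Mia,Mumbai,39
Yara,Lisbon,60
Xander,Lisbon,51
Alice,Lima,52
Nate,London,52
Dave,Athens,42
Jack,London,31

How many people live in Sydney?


Scanning city column for 'Sydney':
Total matches: 0

ANSWER: 0


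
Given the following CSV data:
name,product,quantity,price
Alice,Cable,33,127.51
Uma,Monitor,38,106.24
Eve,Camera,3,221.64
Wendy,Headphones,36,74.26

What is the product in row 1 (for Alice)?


Row 1: Alice
Column 'product' = Cable

ANSWER: Cable


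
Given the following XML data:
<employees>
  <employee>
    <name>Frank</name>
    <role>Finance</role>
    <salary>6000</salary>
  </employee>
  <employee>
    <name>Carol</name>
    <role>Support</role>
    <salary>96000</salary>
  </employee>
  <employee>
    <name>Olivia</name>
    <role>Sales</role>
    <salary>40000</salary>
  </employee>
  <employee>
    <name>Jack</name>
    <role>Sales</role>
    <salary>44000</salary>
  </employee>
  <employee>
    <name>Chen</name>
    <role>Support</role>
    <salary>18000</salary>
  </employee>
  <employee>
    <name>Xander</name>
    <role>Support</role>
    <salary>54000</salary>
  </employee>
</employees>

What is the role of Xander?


Searching for <employee> with <name>Xander</name>
Found at position 6
<role>Support</role>

ANSWER: Support
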